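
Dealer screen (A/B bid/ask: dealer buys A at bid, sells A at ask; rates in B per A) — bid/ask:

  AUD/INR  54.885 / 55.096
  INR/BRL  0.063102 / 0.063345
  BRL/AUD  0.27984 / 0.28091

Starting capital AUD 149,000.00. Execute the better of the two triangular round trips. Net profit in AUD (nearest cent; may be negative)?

Net profit: AUD 2,980.08

Best loop AUD → BRL → INR → AUD:
AUD 149,000.00 ÷ 0.28091 (buy BRL at ask) = BRL 530,419.00
BRL 530,419.00 ÷ 0.063345 (buy INR at ask) = INR 8,373,494.28
INR 8,373,494.28 ÷ 55.096 (buy AUD at ask) = AUD 151,980.08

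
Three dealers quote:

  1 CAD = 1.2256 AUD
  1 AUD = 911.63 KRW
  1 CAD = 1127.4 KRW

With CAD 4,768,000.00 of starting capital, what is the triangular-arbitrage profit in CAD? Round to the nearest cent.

Profit: CAD 43,128.05

Profitable loop is CAD → KRW → AUD → CAD:
CAD 4,768,000.00 × 1127.4 = KRW 5,375,443,200
KRW 5,375,443,200 ÷ 911.63 = AUD 5,896,518.54
AUD 5,896,518.54 ÷ 1.2256 = CAD 4,811,128.05
Profit = CAD 4,811,128.05 − CAD 4,768,000.00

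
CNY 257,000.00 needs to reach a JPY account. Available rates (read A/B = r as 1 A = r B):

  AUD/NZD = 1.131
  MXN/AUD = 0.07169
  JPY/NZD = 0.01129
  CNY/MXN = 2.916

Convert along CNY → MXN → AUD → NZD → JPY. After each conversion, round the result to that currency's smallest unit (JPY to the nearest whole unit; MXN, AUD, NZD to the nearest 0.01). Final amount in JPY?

JPY 5,382,052

CNY 257,000.00 × 2.916 = MXN 749,412.00
MXN 749,412.00 × 0.07169 = AUD 53,725.35
AUD 53,725.35 × 1.131 = NZD 60,763.37
NZD 60,763.37 ÷ 0.01129 = JPY 5,382,052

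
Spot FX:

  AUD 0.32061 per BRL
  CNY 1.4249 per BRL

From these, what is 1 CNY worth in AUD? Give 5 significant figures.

1 CNY ÷ 1.4249 = 0.701804 BRL
0.701804 BRL × 0.32061 = 0.225005 AUD

CNY/AUD = 0.22501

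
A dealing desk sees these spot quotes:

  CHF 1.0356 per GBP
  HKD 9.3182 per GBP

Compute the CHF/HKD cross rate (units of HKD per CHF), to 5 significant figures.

CHF/HKD = 8.9979

1 CHF ÷ 1.0356 = 0.965624 GBP
0.965624 GBP × 9.3182 = 8.99788 HKD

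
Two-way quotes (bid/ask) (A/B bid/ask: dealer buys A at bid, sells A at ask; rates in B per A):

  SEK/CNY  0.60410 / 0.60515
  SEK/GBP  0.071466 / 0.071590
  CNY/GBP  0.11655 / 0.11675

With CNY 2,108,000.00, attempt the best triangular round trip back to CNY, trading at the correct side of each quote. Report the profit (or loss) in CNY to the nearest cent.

Best loop CNY → SEK → GBP → CNY:
CNY 2,108,000.00 ÷ 0.60515 (buy SEK at ask) = SEK 3,483,433.86
SEK 3,483,433.86 × 0.071466 (sell SEK at bid) = GBP 248,947.08
GBP 248,947.08 ÷ 0.11675 (buy CNY at ask) = CNY 2,132,309.07

Net profit: CNY 24,309.07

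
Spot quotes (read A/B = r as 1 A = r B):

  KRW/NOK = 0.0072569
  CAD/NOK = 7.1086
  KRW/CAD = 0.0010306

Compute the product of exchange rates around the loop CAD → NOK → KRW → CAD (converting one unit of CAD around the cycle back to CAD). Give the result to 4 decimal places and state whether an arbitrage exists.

1.0095 (arbitrage exists)

Around CAD → NOK → KRW → CAD: 1 × 7.1086 ÷ 0.0072569 × 0.0010306 = 1.009539
Product > 1; profitable direction is CAD → NOK → KRW → CAD.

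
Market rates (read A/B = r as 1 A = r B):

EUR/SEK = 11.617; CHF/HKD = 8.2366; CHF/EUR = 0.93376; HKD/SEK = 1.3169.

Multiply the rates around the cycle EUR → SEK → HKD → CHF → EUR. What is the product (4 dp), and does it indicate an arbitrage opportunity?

Around EUR → SEK → HKD → CHF → EUR: 1 × 11.617 ÷ 1.3169 ÷ 8.2366 × 0.93376 = 1.000066
Product ≈ 1 (deviation 0.007%, within rounding noise).

1.0001 (no arbitrage)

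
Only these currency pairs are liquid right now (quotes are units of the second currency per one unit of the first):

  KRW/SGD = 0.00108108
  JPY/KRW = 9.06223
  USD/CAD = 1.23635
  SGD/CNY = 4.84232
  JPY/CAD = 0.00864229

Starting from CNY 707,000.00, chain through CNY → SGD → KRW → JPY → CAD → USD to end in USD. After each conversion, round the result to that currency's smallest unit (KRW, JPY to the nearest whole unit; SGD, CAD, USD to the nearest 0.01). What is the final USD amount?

CNY 707,000.00 ÷ 4.84232 = SGD 146,004.39
SGD 146,004.39 ÷ 0.00108108 = KRW 135,054,196
KRW 135,054,196 ÷ 9.06223 = JPY 14,902,976
JPY 14,902,976 × 0.00864229 = CAD 128,795.84
CAD 128,795.84 ÷ 1.23635 = USD 104,174.25

USD 104,174.25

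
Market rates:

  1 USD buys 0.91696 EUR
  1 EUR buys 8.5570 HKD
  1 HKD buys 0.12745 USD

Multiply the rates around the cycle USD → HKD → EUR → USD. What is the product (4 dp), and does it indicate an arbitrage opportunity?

1.0000 (no arbitrage)

Around USD → HKD → EUR → USD: 1 ÷ 0.12745 ÷ 8.5570 ÷ 0.91696 = 0.999973
Product ≈ 1 (deviation 0.003%, within rounding noise).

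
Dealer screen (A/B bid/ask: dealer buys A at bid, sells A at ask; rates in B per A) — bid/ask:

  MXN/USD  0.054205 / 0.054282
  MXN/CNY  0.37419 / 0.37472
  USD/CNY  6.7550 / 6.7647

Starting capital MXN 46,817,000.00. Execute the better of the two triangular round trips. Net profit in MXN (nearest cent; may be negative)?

Best loop MXN → CNY → USD → MXN:
MXN 46,817,000.00 × 0.37419 (sell MXN at bid) = CNY 17,518,453.23
CNY 17,518,453.23 ÷ 6.7647 (buy USD at ask) = USD 2,589,686.64
USD 2,589,686.64 ÷ 0.054282 (buy MXN at ask) = MXN 47,708,018.17

Net profit: MXN 891,018.17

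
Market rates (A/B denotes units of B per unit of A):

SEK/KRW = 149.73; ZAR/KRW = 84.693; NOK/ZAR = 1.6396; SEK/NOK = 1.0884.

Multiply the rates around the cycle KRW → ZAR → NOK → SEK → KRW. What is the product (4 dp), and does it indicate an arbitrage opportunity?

Around KRW → ZAR → NOK → SEK → KRW: 1 ÷ 84.693 ÷ 1.6396 ÷ 1.0884 × 149.73 = 0.990683
Product < 1; profitable direction is KRW → SEK → NOK → ZAR → KRW.

0.9907 (arbitrage exists)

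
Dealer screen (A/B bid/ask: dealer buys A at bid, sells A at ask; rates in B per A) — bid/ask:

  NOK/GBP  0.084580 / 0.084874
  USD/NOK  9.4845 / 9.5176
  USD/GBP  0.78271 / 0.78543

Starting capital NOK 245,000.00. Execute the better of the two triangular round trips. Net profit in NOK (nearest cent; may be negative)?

Net profit: NOK 5,230.77

Best loop NOK → GBP → USD → NOK:
NOK 245,000.00 × 0.084580 (sell NOK at bid) = GBP 20,722.10
GBP 20,722.10 ÷ 0.78543 (buy USD at ask) = USD 26,383.13
USD 26,383.13 × 9.4845 (sell USD at bid) = NOK 250,230.77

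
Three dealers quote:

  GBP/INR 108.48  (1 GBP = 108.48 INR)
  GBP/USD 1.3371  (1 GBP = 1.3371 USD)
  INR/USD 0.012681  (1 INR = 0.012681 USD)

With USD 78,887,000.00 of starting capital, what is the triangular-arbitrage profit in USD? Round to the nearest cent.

Profit: USD 2,273,503.16

Profitable loop is USD → GBP → INR → USD:
USD 78,887,000.00 ÷ 1.3371 = GBP 58,998,579.01
GBP 58,998,579.01 × 108.48 = INR 6,400,165,851.47
INR 6,400,165,851.47 × 0.012681 = USD 81,160,503.16
Profit = USD 81,160,503.16 − USD 78,887,000.00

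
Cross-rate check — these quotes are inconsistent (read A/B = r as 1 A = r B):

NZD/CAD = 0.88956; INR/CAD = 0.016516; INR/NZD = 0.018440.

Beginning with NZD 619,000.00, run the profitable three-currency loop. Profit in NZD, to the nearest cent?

Profit: NZD 4,245.80

Profitable loop is NZD → INR → CAD → NZD:
NZD 619,000.00 ÷ 0.018440 = INR 33,568,329.72
INR 33,568,329.72 × 0.016516 = CAD 554,414.53
CAD 554,414.53 ÷ 0.88956 = NZD 623,245.80
Profit = NZD 623,245.80 − NZD 619,000.00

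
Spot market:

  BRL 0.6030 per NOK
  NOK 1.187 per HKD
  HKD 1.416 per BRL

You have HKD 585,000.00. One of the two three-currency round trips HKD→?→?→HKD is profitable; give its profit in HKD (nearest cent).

Profit: HKD 7,907.78

Profitable loop is HKD → NOK → BRL → HKD:
HKD 585,000.00 × 1.187 = NOK 694,395.00
NOK 694,395.00 × 0.6030 = BRL 418,720.18
BRL 418,720.18 × 1.416 = HKD 592,907.78
Profit = HKD 592,907.78 − HKD 585,000.00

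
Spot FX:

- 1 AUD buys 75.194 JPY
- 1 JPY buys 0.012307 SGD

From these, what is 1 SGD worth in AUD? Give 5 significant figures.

1 SGD ÷ 0.012307 = 81.2546 JPY
81.2546 JPY ÷ 75.194 = 1.0806 AUD

SGD/AUD = 1.0806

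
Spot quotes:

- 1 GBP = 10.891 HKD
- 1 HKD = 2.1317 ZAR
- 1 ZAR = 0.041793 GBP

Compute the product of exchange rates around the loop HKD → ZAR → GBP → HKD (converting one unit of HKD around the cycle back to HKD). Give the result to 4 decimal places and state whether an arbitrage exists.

0.9703 (arbitrage exists)

Around HKD → ZAR → GBP → HKD: 1 × 2.1317 × 0.041793 × 10.891 = 0.970281
Product < 1; profitable direction is HKD → GBP → ZAR → HKD.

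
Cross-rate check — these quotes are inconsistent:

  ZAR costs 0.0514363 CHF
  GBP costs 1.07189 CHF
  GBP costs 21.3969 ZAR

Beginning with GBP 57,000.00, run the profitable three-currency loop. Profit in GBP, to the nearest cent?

Profit: GBP 1,525.51

Profitable loop is GBP → ZAR → CHF → GBP:
GBP 57,000.00 × 21.3969 = ZAR 1,219,623.30
ZAR 1,219,623.30 × 0.0514363 = CHF 62,732.91
CHF 62,732.91 ÷ 1.07189 = GBP 58,525.51
Profit = GBP 58,525.51 − GBP 57,000.00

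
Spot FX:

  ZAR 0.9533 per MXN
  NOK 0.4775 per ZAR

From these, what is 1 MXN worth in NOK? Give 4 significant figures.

1 MXN × 0.9533 = 0.9533 ZAR
0.9533 ZAR × 0.4775 = 0.455201 NOK

MXN/NOK = 0.4552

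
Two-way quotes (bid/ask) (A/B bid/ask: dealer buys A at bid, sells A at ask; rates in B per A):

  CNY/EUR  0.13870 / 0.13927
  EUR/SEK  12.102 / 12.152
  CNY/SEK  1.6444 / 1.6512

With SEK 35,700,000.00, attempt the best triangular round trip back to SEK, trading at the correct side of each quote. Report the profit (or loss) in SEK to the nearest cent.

Best loop SEK → CNY → EUR → SEK:
SEK 35,700,000.00 ÷ 1.6512 (buy CNY at ask) = CNY 21,620,639.53
CNY 21,620,639.53 × 0.13870 (sell CNY at bid) = EUR 2,998,782.70
EUR 2,998,782.70 × 12.102 (sell EUR at bid) = SEK 36,291,268.28

Net profit: SEK 591,268.28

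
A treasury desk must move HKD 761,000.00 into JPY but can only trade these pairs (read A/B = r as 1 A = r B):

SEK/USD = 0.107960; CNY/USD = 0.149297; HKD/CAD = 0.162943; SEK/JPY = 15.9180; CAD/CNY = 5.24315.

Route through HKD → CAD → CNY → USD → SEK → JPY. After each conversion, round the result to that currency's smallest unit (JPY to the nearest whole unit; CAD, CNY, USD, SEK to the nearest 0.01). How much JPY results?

JPY 14,311,639

HKD 761,000.00 × 0.162943 = CAD 123,999.62
CAD 123,999.62 × 5.24315 = CNY 650,148.61
CNY 650,148.61 × 0.149297 = USD 97,065.24
USD 97,065.24 ÷ 0.107960 = SEK 899,085.22
SEK 899,085.22 × 15.9180 = JPY 14,311,639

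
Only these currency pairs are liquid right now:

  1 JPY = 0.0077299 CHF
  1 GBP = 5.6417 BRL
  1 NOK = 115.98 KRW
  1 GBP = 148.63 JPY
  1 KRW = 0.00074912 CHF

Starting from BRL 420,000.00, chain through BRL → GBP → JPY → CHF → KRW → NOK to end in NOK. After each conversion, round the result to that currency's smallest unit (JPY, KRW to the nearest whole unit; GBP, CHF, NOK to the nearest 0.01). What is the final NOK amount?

NOK 984,430.80

BRL 420,000.00 ÷ 5.6417 = GBP 74,445.65
GBP 74,445.65 × 148.63 = JPY 11,064,857
JPY 11,064,857 × 0.0077299 = CHF 85,530.24
CHF 85,530.24 ÷ 0.00074912 = KRW 114,174,284
KRW 114,174,284 ÷ 115.98 = NOK 984,430.80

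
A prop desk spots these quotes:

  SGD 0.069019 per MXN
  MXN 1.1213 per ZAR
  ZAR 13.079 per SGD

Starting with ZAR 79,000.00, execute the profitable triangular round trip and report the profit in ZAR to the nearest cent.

Profitable loop is ZAR → MXN → SGD → ZAR:
ZAR 79,000.00 × 1.1213 = MXN 88,582.70
MXN 88,582.70 × 0.069019 = SGD 6,113.89
SGD 6,113.89 × 13.079 = ZAR 79,963.56
Profit = ZAR 79,963.56 − ZAR 79,000.00

Profit: ZAR 963.56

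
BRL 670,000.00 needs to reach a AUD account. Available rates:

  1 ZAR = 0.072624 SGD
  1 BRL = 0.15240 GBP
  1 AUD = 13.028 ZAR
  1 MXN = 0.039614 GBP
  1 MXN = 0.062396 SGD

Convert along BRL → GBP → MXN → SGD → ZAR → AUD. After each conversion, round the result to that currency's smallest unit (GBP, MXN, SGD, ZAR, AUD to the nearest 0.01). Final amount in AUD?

AUD 169,984.73

BRL 670,000.00 × 0.15240 = GBP 102,108.00
GBP 102,108.00 ÷ 0.039614 = MXN 2,577,573.59
MXN 2,577,573.59 × 0.062396 = SGD 160,830.28
SGD 160,830.28 ÷ 0.072624 = ZAR 2,214,561.03
ZAR 2,214,561.03 ÷ 13.028 = AUD 169,984.73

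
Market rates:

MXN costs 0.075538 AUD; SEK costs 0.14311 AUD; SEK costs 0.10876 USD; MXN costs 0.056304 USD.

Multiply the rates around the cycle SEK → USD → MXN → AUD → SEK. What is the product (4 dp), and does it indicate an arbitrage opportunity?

Around SEK → USD → MXN → AUD → SEK: 1 × 0.10876 ÷ 0.056304 × 0.075538 ÷ 0.14311 = 1.019590
Product > 1; profitable direction is SEK → USD → MXN → AUD → SEK.

1.0196 (arbitrage exists)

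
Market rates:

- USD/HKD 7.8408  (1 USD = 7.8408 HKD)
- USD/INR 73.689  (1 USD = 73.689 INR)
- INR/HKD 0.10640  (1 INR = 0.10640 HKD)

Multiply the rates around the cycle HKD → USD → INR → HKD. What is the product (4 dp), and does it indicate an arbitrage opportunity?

1.0000 (no arbitrage)

Around HKD → USD → INR → HKD: 1 ÷ 7.8408 × 73.689 × 0.10640 = 0.999963
Product ≈ 1 (deviation 0.004%, within rounding noise).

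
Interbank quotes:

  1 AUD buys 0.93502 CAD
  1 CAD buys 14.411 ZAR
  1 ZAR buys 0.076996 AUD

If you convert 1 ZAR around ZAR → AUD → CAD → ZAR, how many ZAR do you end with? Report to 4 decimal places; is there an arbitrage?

Around ZAR → AUD → CAD → ZAR: 1 × 0.076996 × 0.93502 × 14.411 = 1.037488
Product > 1; profitable direction is ZAR → AUD → CAD → ZAR.

1.0375 (arbitrage exists)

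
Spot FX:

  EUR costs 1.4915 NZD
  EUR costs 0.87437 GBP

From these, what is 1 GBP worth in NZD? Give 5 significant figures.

GBP/NZD = 1.7058

1 GBP ÷ 0.87437 = 1.14368 EUR
1.14368 EUR × 1.4915 = 1.7058 NZD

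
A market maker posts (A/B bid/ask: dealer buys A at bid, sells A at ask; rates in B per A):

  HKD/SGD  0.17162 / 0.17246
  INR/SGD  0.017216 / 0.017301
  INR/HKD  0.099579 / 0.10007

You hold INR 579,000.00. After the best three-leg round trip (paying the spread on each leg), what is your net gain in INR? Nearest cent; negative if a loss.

Net result: INR -1,411.50 (no profitable arbitrage after spreads)

Best loop INR → SGD → HKD → INR:
INR 579,000.00 × 0.017216 (sell INR at bid) = SGD 9,968.06
SGD 9,968.06 ÷ 0.17246 (buy HKD at ask) = HKD 57,799.28
HKD 57,799.28 ÷ 0.10007 (buy INR at ask) = INR 577,588.50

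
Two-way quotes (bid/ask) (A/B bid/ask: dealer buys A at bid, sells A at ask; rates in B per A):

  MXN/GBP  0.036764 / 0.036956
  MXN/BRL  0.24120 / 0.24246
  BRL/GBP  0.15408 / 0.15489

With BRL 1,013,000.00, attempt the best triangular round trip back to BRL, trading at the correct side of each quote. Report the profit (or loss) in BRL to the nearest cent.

Net profit: BRL 5,704.11

Best loop BRL → GBP → MXN → BRL:
BRL 1,013,000.00 × 0.15408 (sell BRL at bid) = GBP 156,083.04
GBP 156,083.04 ÷ 0.036956 (buy MXN at ask) = MXN 4,223,483.06
MXN 4,223,483.06 × 0.24120 (sell MXN at bid) = BRL 1,018,704.11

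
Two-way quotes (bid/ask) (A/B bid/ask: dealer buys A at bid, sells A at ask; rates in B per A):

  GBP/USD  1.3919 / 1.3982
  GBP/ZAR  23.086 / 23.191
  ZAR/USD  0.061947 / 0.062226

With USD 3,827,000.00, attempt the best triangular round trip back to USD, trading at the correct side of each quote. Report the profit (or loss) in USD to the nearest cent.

Best loop USD → GBP → ZAR → USD:
USD 3,827,000.00 ÷ 1.3982 (buy GBP at ask) = GBP 2,737,090.54
GBP 2,737,090.54 × 23.086 (sell GBP at bid) = ZAR 63,188,472.32
ZAR 63,188,472.32 × 0.061947 (sell ZAR at bid) = USD 3,914,336.29

Net profit: USD 87,336.29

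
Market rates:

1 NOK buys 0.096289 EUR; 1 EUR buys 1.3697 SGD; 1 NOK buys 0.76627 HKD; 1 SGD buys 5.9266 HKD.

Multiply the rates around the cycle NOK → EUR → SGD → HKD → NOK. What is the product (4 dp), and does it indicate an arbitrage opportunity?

Around NOK → EUR → SGD → HKD → NOK: 1 × 0.096289 × 1.3697 × 5.9266 ÷ 0.76627 = 1.020060
Product > 1; profitable direction is NOK → EUR → SGD → HKD → NOK.

1.0201 (arbitrage exists)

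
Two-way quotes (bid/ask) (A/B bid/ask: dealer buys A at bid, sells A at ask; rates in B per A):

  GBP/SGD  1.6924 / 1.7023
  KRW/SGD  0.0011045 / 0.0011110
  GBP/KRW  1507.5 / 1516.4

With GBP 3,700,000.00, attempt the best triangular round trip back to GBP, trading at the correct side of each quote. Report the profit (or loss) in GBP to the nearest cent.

Best loop GBP → SGD → KRW → GBP:
GBP 3,700,000.00 × 1.6924 (sell GBP at bid) = SGD 6,261,880.00
SGD 6,261,880.00 ÷ 0.0011110 (buy KRW at ask) = KRW 5,636,255,626
KRW 5,636,255,626 ÷ 1516.4 (buy GBP at ask) = GBP 3,716,866.02

Net profit: GBP 16,866.02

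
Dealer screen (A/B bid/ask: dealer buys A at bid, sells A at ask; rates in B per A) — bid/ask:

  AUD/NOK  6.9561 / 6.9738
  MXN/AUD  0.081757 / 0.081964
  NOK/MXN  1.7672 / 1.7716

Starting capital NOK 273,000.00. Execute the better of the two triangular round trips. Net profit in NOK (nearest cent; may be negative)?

Best loop NOK → MXN → AUD → NOK:
NOK 273,000.00 × 1.7672 (sell NOK at bid) = MXN 482,445.60
MXN 482,445.60 × 0.081757 (sell MXN at bid) = AUD 39,443.30
AUD 39,443.30 × 6.9561 (sell AUD at bid) = NOK 274,371.57

Net profit: NOK 1,371.57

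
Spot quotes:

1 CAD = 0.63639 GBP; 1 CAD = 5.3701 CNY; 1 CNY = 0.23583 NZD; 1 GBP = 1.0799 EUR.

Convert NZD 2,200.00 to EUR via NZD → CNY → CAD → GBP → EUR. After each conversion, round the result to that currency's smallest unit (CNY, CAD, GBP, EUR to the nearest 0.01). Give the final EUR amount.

NZD 2,200.00 ÷ 0.23583 = CNY 9,328.75
CNY 9,328.75 ÷ 5.3701 = CAD 1,737.17
CAD 1,737.17 × 0.63639 = GBP 1,105.52
GBP 1,105.52 × 1.0799 = EUR 1,193.85

EUR 1,193.85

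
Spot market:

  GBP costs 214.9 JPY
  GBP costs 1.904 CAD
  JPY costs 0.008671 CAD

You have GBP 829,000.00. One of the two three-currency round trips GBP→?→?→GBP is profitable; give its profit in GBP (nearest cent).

Profitable loop is GBP → CAD → JPY → GBP:
GBP 829,000.00 × 1.904 = CAD 1,578,416.00
CAD 1,578,416.00 ÷ 0.008671 = JPY 182,033,906
JPY 182,033,906 ÷ 214.9 = GBP 847,063.31
Profit = GBP 847,063.31 − GBP 829,000.00

Profit: GBP 18,063.31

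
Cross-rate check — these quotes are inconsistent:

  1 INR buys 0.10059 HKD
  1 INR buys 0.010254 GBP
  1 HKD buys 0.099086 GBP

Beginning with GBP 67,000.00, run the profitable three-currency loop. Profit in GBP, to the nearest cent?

Profitable loop is GBP → HKD → INR → GBP:
GBP 67,000.00 ÷ 0.099086 = HKD 676,180.29
HKD 676,180.29 ÷ 0.10059 = INR 6,722,142.24
INR 6,722,142.24 × 0.010254 = GBP 68,928.85
Profit = GBP 68,928.85 − GBP 67,000.00

Profit: GBP 1,928.85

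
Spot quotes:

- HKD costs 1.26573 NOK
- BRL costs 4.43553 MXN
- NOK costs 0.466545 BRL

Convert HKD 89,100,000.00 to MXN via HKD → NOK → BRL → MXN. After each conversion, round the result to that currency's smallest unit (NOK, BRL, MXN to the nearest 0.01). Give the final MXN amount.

HKD 89,100,000.00 × 1.26573 = NOK 112,776,543.00
NOK 112,776,543.00 × 0.466545 = BRL 52,615,332.25
BRL 52,615,332.25 × 4.43553 = MXN 233,376,884.65

MXN 233,376,884.65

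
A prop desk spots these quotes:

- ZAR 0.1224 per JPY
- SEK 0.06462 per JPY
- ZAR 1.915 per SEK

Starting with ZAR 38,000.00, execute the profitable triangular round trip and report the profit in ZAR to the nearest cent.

Profit: ZAR 418.28

Profitable loop is ZAR → JPY → SEK → ZAR:
ZAR 38,000.00 ÷ 0.1224 = JPY 310,458
JPY 310,458 × 0.06462 = SEK 20,061.76
SEK 20,061.76 × 1.915 = ZAR 38,418.28
Profit = ZAR 38,418.28 − ZAR 38,000.00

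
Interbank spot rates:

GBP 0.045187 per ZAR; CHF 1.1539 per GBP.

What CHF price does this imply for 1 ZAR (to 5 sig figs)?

ZAR/CHF = 0.052141

1 ZAR × 0.045187 = 0.045187 GBP
0.045187 GBP × 1.1539 = 0.0521413 CHF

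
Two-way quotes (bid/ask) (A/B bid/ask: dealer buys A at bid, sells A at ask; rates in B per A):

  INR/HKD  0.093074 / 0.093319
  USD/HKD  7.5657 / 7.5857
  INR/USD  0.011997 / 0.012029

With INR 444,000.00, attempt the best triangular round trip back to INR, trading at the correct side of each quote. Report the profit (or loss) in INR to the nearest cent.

Best loop INR → HKD → USD → INR:
INR 444,000.00 × 0.093074 (sell INR at bid) = HKD 41,324.86
HKD 41,324.86 ÷ 7.5857 (buy USD at ask) = USD 5,447.73
USD 5,447.73 ÷ 0.012029 (buy INR at ask) = INR 452,883.15

Net profit: INR 8,883.15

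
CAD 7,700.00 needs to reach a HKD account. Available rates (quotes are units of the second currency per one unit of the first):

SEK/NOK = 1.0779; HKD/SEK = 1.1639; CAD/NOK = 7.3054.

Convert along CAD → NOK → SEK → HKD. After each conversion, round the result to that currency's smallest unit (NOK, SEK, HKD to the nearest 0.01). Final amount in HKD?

HKD 44,837.42

CAD 7,700.00 × 7.3054 = NOK 56,251.58
NOK 56,251.58 ÷ 1.0779 = SEK 52,186.27
SEK 52,186.27 ÷ 1.1639 = HKD 44,837.42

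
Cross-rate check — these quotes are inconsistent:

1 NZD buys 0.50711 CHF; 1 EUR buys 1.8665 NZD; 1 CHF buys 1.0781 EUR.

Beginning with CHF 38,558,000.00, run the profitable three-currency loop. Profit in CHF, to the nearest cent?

Profit: CHF 788,283.25

Profitable loop is CHF → EUR → NZD → CHF:
CHF 38,558,000.00 × 1.0781 = EUR 41,569,379.80
EUR 41,569,379.80 × 1.8665 = NZD 77,589,247.40
NZD 77,589,247.40 × 0.50711 = CHF 39,346,283.25
Profit = CHF 39,346,283.25 − CHF 38,558,000.00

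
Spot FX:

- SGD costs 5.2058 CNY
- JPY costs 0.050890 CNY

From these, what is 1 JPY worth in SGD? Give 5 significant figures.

JPY/SGD = 0.0097756

1 JPY × 0.050890 = 0.05089 CNY
0.05089 CNY ÷ 5.2058 = 0.00977563 SGD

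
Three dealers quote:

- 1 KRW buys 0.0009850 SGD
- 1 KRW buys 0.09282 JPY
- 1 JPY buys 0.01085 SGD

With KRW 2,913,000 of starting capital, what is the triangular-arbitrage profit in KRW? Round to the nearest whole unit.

Profitable loop is KRW → JPY → SGD → KRW:
KRW 2,913,000 × 0.09282 = JPY 270,385
JPY 270,385 × 0.01085 = SGD 2,933.67
SGD 2,933.67 ÷ 0.0009850 = KRW 2,978,349
Profit = KRW 2,978,349 − KRW 2,913,000

Profit: KRW 65,349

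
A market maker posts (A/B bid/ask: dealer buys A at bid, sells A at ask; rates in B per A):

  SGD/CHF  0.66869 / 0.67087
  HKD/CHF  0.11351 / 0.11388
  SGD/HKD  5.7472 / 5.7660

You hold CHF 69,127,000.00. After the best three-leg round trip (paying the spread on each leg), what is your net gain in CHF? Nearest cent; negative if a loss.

Best loop CHF → HKD → SGD → CHF:
CHF 69,127,000.00 ÷ 0.11388 (buy HKD at ask) = HKD 607,016,157.36
HKD 607,016,157.36 ÷ 5.7660 (buy SGD at ask) = SGD 105,275,087.99
SGD 105,275,087.99 × 0.66869 (sell SGD at bid) = CHF 70,396,398.59

Net profit: CHF 1,269,398.59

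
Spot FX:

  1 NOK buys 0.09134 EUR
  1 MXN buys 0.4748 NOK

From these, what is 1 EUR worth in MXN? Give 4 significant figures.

EUR/MXN = 23.06

1 EUR ÷ 0.09134 = 10.9481 NOK
10.9481 NOK ÷ 0.4748 = 23.0584 MXN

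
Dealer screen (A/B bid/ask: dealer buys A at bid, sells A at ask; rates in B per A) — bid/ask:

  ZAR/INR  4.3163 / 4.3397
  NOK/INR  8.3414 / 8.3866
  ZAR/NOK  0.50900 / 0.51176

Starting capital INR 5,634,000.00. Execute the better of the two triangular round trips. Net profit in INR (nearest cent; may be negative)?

Best loop INR → NOK → ZAR → INR:
INR 5,634,000.00 ÷ 8.3866 (buy NOK at ask) = NOK 671,785.94
NOK 671,785.94 ÷ 0.51176 (buy ZAR at ask) = ZAR 1,312,697.25
ZAR 1,312,697.25 × 4.3163 (sell ZAR at bid) = INR 5,665,995.14

Net profit: INR 31,995.14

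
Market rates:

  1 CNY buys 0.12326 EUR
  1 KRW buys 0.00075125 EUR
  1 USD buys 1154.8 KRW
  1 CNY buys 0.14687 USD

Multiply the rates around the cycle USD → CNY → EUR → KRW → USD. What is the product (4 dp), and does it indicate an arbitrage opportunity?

Around USD → CNY → EUR → KRW → USD: 1 ÷ 0.14687 × 0.12326 ÷ 0.00075125 ÷ 1154.8 = 0.967382
Product < 1; profitable direction is USD → KRW → EUR → CNY → USD.

0.9674 (arbitrage exists)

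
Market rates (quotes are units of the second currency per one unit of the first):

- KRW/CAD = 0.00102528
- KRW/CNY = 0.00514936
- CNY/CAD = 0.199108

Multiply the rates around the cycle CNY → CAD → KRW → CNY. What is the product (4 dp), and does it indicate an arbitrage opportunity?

Around CNY → CAD → KRW → CNY: 1 × 0.199108 ÷ 0.00102528 × 0.00514936 = 0.999999
Product ≈ 1 (deviation 0.000%, within rounding noise).

1.0000 (no arbitrage)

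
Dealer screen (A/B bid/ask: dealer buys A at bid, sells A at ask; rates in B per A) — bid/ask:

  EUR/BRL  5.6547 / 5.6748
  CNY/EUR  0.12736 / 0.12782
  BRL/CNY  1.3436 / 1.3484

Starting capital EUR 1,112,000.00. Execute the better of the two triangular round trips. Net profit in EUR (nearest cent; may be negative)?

Best loop EUR → CNY → BRL → EUR:
EUR 1,112,000.00 ÷ 0.12782 (buy CNY at ask) = CNY 8,699,734.00
CNY 8,699,734.00 ÷ 1.3484 (buy BRL at ask) = BRL 6,451,894.10
BRL 6,451,894.10 ÷ 5.6748 (buy EUR at ask) = EUR 1,136,937.71

Net profit: EUR 24,937.71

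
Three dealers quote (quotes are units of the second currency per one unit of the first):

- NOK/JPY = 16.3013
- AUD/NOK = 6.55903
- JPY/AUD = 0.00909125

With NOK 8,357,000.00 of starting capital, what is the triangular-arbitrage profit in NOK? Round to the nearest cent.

Profit: NOK 240,356.67

Profitable loop is NOK → AUD → JPY → NOK:
NOK 8,357,000.00 ÷ 6.55903 = AUD 1,274,121.33
AUD 1,274,121.33 ÷ 0.00909125 = JPY 140,148,090
JPY 140,148,090 ÷ 16.3013 = NOK 8,597,356.67
Profit = NOK 8,597,356.67 − NOK 8,357,000.00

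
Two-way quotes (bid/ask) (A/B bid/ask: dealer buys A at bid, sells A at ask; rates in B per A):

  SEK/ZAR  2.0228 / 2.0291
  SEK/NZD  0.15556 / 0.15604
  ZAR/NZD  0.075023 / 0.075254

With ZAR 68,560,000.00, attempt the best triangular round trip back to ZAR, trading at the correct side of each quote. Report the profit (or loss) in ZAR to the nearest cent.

Best loop ZAR → SEK → NZD → ZAR:
ZAR 68,560,000.00 ÷ 2.0291 (buy SEK at ask) = SEK 33,788,379.08
SEK 33,788,379.08 × 0.15556 (sell SEK at bid) = NZD 5,256,120.25
NZD 5,256,120.25 ÷ 0.075254 (buy ZAR at ask) = ZAR 69,845,061.40

Net profit: ZAR 1,285,061.40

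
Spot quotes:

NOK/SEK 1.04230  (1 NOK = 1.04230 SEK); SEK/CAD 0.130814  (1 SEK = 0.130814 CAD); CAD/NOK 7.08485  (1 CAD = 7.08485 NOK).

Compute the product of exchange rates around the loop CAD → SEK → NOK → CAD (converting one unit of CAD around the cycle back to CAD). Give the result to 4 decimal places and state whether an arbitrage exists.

Around CAD → SEK → NOK → CAD: 1 ÷ 0.130814 ÷ 1.04230 ÷ 7.08485 = 1.035196
Product > 1; profitable direction is CAD → SEK → NOK → CAD.

1.0352 (arbitrage exists)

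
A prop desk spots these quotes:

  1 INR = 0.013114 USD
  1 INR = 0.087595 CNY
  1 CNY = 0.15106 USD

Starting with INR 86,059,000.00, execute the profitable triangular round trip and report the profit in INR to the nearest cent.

Profit: INR 775,021.21

Profitable loop is INR → CNY → USD → INR:
INR 86,059,000.00 × 0.087595 = CNY 7,538,338.11
CNY 7,538,338.11 × 0.15106 = USD 1,138,741.35
USD 1,138,741.35 ÷ 0.013114 = INR 86,834,021.21
Profit = INR 86,834,021.21 − INR 86,059,000.00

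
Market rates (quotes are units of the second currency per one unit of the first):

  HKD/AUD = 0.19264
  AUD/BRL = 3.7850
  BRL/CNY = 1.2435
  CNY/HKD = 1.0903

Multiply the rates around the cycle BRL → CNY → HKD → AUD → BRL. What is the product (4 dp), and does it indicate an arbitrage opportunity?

0.9886 (arbitrage exists)

Around BRL → CNY → HKD → AUD → BRL: 1 × 1.2435 × 1.0903 × 0.19264 × 3.7850 = 0.988563
Product < 1; profitable direction is BRL → AUD → HKD → CNY → BRL.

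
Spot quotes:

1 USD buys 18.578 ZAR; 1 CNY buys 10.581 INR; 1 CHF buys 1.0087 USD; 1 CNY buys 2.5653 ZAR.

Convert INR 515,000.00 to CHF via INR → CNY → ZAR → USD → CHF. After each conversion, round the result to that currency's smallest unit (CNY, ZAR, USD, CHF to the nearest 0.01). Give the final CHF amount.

CHF 6,662.81

INR 515,000.00 ÷ 10.581 = CNY 48,672.15
CNY 48,672.15 × 2.5653 = ZAR 124,858.67
ZAR 124,858.67 ÷ 18.578 = USD 6,720.78
USD 6,720.78 ÷ 1.0087 = CHF 6,662.81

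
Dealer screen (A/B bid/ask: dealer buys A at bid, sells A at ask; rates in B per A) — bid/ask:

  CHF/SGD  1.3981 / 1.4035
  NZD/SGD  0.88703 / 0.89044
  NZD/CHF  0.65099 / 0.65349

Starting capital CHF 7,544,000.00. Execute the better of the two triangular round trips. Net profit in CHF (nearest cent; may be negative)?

Best loop CHF → SGD → NZD → CHF:
CHF 7,544,000.00 × 1.3981 (sell CHF at bid) = SGD 10,547,266.40
SGD 10,547,266.40 ÷ 0.89044 (buy NZD at ask) = NZD 11,845,005.17
NZD 11,845,005.17 × 0.65099 (sell NZD at bid) = CHF 7,710,979.91

Net profit: CHF 166,979.91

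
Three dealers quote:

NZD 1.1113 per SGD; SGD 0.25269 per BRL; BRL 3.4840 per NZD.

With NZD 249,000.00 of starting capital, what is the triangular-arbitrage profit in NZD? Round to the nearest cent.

Profitable loop is NZD → SGD → BRL → NZD:
NZD 249,000.00 ÷ 1.1113 = SGD 224,061.91
SGD 224,061.91 ÷ 0.25269 = BRL 886,706.67
BRL 886,706.67 ÷ 3.4840 = NZD 254,508.23
Profit = NZD 254,508.23 − NZD 249,000.00

Profit: NZD 5,508.23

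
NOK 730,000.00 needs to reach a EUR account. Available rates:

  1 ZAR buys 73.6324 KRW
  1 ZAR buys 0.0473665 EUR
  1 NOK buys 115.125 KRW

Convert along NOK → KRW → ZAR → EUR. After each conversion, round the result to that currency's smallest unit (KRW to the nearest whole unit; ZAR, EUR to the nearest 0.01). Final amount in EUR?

NOK 730,000.00 × 115.125 = KRW 84,041,250
KRW 84,041,250 ÷ 73.6324 = ZAR 1,141,362.36
ZAR 1,141,362.36 × 0.0473665 = EUR 54,062.34

EUR 54,062.34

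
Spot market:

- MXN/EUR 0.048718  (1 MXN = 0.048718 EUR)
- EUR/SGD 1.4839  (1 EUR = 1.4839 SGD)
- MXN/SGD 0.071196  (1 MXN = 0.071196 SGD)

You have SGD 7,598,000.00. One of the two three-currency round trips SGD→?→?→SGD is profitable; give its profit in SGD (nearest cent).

Profit: SGD 117,032.87

Profitable loop is SGD → MXN → EUR → SGD:
SGD 7,598,000.00 ÷ 0.071196 = MXN 106,719,478.62
MXN 106,719,478.62 × 0.048718 = EUR 5,199,159.56
EUR 5,199,159.56 × 1.4839 = SGD 7,715,032.87
Profit = SGD 7,715,032.87 − SGD 7,598,000.00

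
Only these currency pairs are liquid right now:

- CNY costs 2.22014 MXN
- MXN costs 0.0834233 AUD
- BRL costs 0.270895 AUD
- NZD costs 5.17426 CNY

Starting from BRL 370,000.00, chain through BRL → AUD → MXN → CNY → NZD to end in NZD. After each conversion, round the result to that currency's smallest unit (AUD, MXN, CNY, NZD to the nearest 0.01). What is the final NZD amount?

NZD 104,589.18

BRL 370,000.00 × 0.270895 = AUD 100,231.15
AUD 100,231.15 ÷ 0.0834233 = MXN 1,201,476.69
MXN 1,201,476.69 ÷ 2.22014 = CNY 541,171.59
CNY 541,171.59 ÷ 5.17426 = NZD 104,589.18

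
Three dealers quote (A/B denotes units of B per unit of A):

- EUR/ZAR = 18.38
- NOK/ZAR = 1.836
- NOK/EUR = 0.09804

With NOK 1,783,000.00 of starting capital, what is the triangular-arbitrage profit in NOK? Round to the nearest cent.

Profitable loop is NOK → ZAR → EUR → NOK:
NOK 1,783,000.00 × 1.836 = ZAR 3,273,588.00
ZAR 3,273,588.00 ÷ 18.38 = EUR 178,105.98
EUR 178,105.98 ÷ 0.09804 = NOK 1,816,666.51
Profit = NOK 1,816,666.51 − NOK 1,783,000.00

Profit: NOK 33,666.51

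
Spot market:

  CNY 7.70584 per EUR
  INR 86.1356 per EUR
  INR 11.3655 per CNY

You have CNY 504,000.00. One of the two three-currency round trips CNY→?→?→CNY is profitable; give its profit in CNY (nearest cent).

Profit: CNY 8,455.77

Profitable loop is CNY → INR → EUR → CNY:
CNY 504,000.00 × 11.3655 = INR 5,728,212.00
INR 5,728,212.00 ÷ 86.1356 = EUR 66,502.26
EUR 66,502.26 × 7.70584 = CNY 512,455.77
Profit = CNY 512,455.77 − CNY 504,000.00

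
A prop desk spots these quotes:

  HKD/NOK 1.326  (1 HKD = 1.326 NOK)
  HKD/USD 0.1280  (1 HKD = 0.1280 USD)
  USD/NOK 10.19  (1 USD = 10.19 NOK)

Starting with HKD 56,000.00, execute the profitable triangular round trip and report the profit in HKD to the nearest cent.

Profit: HKD 930.81

Profitable loop is HKD → NOK → USD → HKD:
HKD 56,000.00 × 1.326 = NOK 74,256.00
NOK 74,256.00 ÷ 10.19 = USD 7,287.14
USD 7,287.14 ÷ 0.1280 = HKD 56,930.81
Profit = HKD 56,930.81 − HKD 56,000.00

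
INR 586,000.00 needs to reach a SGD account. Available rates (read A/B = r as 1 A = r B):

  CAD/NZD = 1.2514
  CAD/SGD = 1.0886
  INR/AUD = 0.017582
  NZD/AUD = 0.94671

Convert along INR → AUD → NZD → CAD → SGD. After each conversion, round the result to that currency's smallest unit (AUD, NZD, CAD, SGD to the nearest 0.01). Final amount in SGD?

SGD 9,467.19

INR 586,000.00 × 0.017582 = AUD 10,303.05
AUD 10,303.05 ÷ 0.94671 = NZD 10,883.01
NZD 10,883.01 ÷ 1.2514 = CAD 8,696.67
CAD 8,696.67 × 1.0886 = SGD 9,467.19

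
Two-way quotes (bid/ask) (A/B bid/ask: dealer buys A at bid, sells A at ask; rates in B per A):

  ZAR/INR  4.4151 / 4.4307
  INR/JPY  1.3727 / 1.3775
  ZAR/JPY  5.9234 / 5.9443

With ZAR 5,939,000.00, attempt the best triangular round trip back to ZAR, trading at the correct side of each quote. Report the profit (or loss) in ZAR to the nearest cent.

Net profit: ZAR 116,204.07

Best loop ZAR → INR → JPY → ZAR:
ZAR 5,939,000.00 × 4.4151 (sell ZAR at bid) = INR 26,221,278.90
INR 26,221,278.90 × 1.3727 (sell INR at bid) = JPY 35,993,950
JPY 35,993,950 ÷ 5.9443 (buy ZAR at ask) = ZAR 6,055,204.07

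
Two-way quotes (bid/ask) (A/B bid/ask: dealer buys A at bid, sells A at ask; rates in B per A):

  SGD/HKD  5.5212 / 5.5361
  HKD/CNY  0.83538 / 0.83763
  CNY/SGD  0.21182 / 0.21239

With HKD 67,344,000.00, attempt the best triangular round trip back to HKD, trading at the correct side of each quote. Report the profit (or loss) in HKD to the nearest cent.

Net profit: HKD 1,032,787.67

Best loop HKD → SGD → CNY → HKD:
HKD 67,344,000.00 ÷ 5.5361 (buy SGD at ask) = SGD 12,164,520.15
SGD 12,164,520.15 ÷ 0.21239 (buy CNY at ask) = CNY 57,274,448.65
CNY 57,274,448.65 ÷ 0.83763 (buy HKD at ask) = HKD 68,376,787.67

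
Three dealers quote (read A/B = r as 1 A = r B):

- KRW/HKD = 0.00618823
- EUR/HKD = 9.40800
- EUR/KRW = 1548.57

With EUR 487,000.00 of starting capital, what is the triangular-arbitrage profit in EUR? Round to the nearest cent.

Profit: EUR 9,053.98

Profitable loop is EUR → KRW → HKD → EUR:
EUR 487,000.00 × 1548.57 = KRW 754,153,590
KRW 754,153,590 × 0.00618823 = HKD 4,666,875.87
HKD 4,666,875.87 ÷ 9.40800 = EUR 496,053.98
Profit = EUR 496,053.98 − EUR 487,000.00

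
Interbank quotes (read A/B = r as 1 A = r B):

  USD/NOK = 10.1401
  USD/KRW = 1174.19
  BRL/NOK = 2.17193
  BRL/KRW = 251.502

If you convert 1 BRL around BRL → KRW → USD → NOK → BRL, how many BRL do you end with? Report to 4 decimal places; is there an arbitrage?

Around BRL → KRW → USD → NOK → BRL: 1 × 251.502 ÷ 1174.19 × 10.1401 ÷ 2.17193 = 0.999999
Product ≈ 1 (deviation 0.000%, within rounding noise).

1.0000 (no arbitrage)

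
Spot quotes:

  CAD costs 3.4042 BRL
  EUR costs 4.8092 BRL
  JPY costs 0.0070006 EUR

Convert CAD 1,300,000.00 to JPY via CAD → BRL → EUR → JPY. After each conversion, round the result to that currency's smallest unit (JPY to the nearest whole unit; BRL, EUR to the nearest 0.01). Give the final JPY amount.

CAD 1,300,000.00 × 3.4042 = BRL 4,425,460.00
BRL 4,425,460.00 ÷ 4.8092 = EUR 920,207.10
EUR 920,207.10 ÷ 0.0070006 = JPY 131,446,890

JPY 131,446,890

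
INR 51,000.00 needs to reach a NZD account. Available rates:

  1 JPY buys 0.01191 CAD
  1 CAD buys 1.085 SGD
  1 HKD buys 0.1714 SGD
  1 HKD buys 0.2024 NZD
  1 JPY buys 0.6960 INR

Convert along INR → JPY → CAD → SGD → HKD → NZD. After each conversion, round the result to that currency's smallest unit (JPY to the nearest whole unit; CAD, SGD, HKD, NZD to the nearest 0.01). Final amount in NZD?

INR 51,000.00 ÷ 0.6960 = JPY 73,276
JPY 73,276 × 0.01191 = CAD 872.72
CAD 872.72 × 1.085 = SGD 946.90
SGD 946.90 ÷ 0.1714 = HKD 5,524.50
HKD 5,524.50 × 0.2024 = NZD 1,118.16

NZD 1,118.16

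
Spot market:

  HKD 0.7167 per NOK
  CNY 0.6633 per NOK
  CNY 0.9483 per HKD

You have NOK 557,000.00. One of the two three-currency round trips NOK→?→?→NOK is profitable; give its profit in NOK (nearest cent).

Profit: NOK 13,726.91

Profitable loop is NOK → HKD → CNY → NOK:
NOK 557,000.00 × 0.7167 = HKD 399,201.90
HKD 399,201.90 × 0.9483 = CNY 378,563.16
CNY 378,563.16 ÷ 0.6633 = NOK 570,726.91
Profit = NOK 570,726.91 − NOK 557,000.00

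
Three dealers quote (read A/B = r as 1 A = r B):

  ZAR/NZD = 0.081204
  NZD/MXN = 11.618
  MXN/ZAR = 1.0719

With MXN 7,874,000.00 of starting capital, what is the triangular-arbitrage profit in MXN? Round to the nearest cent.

Profitable loop is MXN → ZAR → NZD → MXN:
MXN 7,874,000.00 × 1.0719 = ZAR 8,440,140.60
ZAR 8,440,140.60 × 0.081204 = NZD 685,373.18
NZD 685,373.18 × 11.618 = MXN 7,962,665.57
Profit = MXN 7,962,665.57 − MXN 7,874,000.00

Profit: MXN 88,665.57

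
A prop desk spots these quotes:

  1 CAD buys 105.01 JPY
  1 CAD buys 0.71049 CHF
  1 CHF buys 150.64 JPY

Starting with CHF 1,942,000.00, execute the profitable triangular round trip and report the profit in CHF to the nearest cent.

Profitable loop is CHF → JPY → CAD → CHF:
CHF 1,942,000.00 × 150.64 = JPY 292,542,880
JPY 292,542,880 ÷ 105.01 = CAD 2,785,857.35
CAD 2,785,857.35 × 0.71049 = CHF 1,979,323.79
Profit = CHF 1,979,323.79 − CHF 1,942,000.00

Profit: CHF 37,323.79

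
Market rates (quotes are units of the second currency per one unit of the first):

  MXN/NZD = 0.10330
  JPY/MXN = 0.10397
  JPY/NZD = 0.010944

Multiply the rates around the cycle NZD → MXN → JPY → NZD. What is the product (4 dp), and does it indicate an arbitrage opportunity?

Around NZD → MXN → JPY → NZD: 1 ÷ 0.10330 ÷ 0.10397 × 0.010944 = 1.018985
Product > 1; profitable direction is NZD → MXN → JPY → NZD.

1.0190 (arbitrage exists)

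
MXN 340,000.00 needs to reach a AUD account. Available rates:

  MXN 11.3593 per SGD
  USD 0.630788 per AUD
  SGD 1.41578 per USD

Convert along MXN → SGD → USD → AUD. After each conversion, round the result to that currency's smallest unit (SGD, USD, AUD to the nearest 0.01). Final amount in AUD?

MXN 340,000.00 ÷ 11.3593 = SGD 29,931.42
SGD 29,931.42 ÷ 1.41578 = USD 21,141.29
USD 21,141.29 ÷ 0.630788 = AUD 33,515.68

AUD 33,515.68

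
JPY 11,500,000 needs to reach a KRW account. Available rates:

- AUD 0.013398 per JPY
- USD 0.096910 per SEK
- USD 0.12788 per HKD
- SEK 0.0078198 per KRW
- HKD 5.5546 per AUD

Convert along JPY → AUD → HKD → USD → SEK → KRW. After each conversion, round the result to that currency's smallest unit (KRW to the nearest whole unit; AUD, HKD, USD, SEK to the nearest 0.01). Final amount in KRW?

KRW 144,420,548

JPY 11,500,000 × 0.013398 = AUD 154,077.00
AUD 154,077.00 × 5.5546 = HKD 855,836.10
HKD 855,836.10 × 0.12788 = USD 109,444.32
USD 109,444.32 ÷ 0.096910 = SEK 1,129,339.80
SEK 1,129,339.80 ÷ 0.0078198 = KRW 144,420,548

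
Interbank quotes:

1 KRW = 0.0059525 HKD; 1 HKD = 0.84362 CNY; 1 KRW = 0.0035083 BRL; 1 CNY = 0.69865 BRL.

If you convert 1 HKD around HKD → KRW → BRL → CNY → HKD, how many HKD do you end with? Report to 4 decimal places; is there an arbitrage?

Around HKD → KRW → BRL → CNY → HKD: 1 ÷ 0.0059525 × 0.0035083 ÷ 0.69865 ÷ 0.84362 = 0.999979
Product ≈ 1 (deviation 0.002%, within rounding noise).

1.0000 (no arbitrage)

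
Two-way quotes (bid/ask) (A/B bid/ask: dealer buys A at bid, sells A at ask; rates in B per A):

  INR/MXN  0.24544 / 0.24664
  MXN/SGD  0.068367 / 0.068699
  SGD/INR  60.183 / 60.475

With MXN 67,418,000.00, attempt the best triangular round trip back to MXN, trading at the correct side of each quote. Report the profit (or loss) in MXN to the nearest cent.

Net profit: MXN 665,451.27

Best loop MXN → SGD → INR → MXN:
MXN 67,418,000.00 × 0.068367 (sell MXN at bid) = SGD 4,609,166.41
SGD 4,609,166.41 × 60.183 (sell SGD at bid) = INR 277,393,461.81
INR 277,393,461.81 × 0.24544 (sell INR at bid) = MXN 68,083,451.27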